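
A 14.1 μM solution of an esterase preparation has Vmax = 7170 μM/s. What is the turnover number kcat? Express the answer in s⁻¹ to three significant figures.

kcat = Vmax/[E]total = 7170 μM/s / 14.1 μM = 509 s⁻¹.

509 s⁻¹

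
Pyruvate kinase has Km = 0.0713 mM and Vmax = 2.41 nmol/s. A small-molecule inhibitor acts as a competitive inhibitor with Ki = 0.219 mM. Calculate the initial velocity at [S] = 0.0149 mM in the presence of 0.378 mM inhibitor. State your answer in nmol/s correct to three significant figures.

0.172 nmol/s

With α = 1 + [I]/Ki = 1 + 0.378/0.219 = 2.726, the competitive rate law is v = Vmax[S] / (αKm + [S]).
v = 2.41×0.0149 / (2.726×0.0713 + 0.0149) = 0.03591/0.2093 = 0.172 nmol/s.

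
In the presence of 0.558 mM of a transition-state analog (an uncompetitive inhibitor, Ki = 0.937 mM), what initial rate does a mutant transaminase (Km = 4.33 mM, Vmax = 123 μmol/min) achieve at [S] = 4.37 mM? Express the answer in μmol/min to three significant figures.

α = 1 + [I]/Ki = 1 + 0.558/0.937 = 1.596.
For an uncompetitive inhibitor, both parameters are divided by α, giving Vmax/α and Km/α: Km,app = 2.71 mM, Vmax,app = 77.1 μmol/min.
v = Vmax,app·[S]/(Km,app + [S]) = 77.1 × 4.37/(2.71 + 4.37) = 47.6 μmol/min.

47.6 μmol/min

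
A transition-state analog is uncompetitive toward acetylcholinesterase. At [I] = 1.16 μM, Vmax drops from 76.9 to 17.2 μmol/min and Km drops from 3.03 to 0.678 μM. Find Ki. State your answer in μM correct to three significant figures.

0.334 μM

Uncompetitive: Vmax,app = Vmax/α (and Km,app = Km/α) with α = 1 + [I]/Ki.
α = Vmax/Vmax,app = 76.9/17.2 = 4.471.
Since α = 1 + [I]/Ki, [I]/Ki = 4.471 − 1 = 3.471 and Ki = 1.16/3.471 = 0.334 μM.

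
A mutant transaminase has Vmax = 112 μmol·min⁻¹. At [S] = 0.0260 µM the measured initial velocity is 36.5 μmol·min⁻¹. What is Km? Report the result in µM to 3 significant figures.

0.0538 µM

v/Vmax = 36.5/112 = 0.3259 = [S]/(Km+[S]).
So Km + [S] = [S]/0.3259 = 0.07978 µM, giving Km = 0.07978 − 0.0260 = 0.0538 µM.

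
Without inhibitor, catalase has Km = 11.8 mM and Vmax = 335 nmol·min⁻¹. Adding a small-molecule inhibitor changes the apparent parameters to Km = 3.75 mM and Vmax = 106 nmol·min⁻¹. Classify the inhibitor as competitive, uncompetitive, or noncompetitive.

uncompetitive

Both Km and Vmax decrease by the same factor (~3.15-fold) — characteristic of uncompetitive inhibition.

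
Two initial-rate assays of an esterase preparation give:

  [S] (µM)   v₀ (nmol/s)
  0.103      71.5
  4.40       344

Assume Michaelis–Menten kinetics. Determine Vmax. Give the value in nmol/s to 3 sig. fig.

From v = Vmax[S]/(Km+[S]), each point gives Vmax = v(Km+[S])/[S].
Equating: 71.5(Km+0.103)/0.103 = 344(Km+4.40)/4.40.
694.2·Km + 71.5 = 78.18·Km + 344, so (694.2 − 78.18)·Km = 344 − 71.5.
Km = 272.5/616.0 = 0.442 µM; then Vmax = 71.5(0.442+0.103)/0.103 = 379 nmol/s.

379 nmol/s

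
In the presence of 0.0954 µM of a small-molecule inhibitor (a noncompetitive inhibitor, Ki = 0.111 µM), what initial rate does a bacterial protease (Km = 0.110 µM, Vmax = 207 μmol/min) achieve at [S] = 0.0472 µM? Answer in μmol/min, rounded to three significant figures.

33.4 μmol/min

With α = 1 + [I]/Ki = 1 + 0.0954/0.111 = 1.859, the noncompetitive rate law is v = (Vmax/α)·[S] / (Km + [S]).
v = (207/1.859)×0.0472 / (0.110 + 0.0472) = 5.254/0.1572 = 33.4 μmol/min.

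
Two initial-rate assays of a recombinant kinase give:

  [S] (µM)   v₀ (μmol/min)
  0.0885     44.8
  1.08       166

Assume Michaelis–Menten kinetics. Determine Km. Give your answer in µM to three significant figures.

0.344 µM

From v = Vmax[S]/(Km+[S]), each point gives Vmax = v(Km+[S])/[S].
Equating: 44.8(Km+0.0885)/0.0885 = 166(Km+1.08)/1.08.
506.2·Km + 44.8 = 153.7·Km + 166, so (506.2 − 153.7)·Km = 166 − 44.8.
Km = 121.2/352.5 = 0.344 µM; then Vmax = 44.8(0.344+0.0885)/0.0885 = 219 μmol/min.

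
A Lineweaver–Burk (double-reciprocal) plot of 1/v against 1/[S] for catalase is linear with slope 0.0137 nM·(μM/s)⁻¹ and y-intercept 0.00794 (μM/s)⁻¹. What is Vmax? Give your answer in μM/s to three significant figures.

126 μM/s

The y-intercept of a Lineweaver–Burk plot equals 1/Vmax, so Vmax = 1/0.00794 = 126 μM/s.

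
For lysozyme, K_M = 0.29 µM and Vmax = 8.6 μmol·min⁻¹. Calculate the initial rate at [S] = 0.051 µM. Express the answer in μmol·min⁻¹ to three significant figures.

1.29 μmol·min⁻¹

v = Vmax·[S]/(Km + [S]) = 8.6 × 0.051 / (0.29 + 0.051)
  = 0.4386 / 0.3410 = 1.29 μmol·min⁻¹.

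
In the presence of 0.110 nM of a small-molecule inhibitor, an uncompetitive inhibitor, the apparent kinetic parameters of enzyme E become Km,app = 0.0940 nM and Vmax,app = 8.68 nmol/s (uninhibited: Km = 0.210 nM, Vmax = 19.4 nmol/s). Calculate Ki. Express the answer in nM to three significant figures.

0.0891 nM

Uncompetitive: Vmax,app = Vmax/α (and Km,app = Km/α) with α = 1 + [I]/Ki.
α = Vmax/Vmax,app = 19.4/8.68 = 2.235.
Ki = [I]/(α − 1) = 0.110/1.235 = 0.0891 nM.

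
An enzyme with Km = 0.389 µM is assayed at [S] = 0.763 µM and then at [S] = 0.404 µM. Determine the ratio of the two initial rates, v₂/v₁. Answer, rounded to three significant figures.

0.769

The fractional saturations are [S]/(Km+[S]) = 0.763/1.152 = 0.6623 and 0.404/0.7930 = 0.5095.
v₂/v₁ is just their ratio: 0.5095/0.6623 = 0.769.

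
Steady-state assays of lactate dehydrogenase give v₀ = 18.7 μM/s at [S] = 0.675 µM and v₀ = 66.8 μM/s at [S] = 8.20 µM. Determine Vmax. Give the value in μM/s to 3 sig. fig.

86.8 μM/s

In reciprocal form, 1/v = (Km/Vmax)·(1/[S]) + 1/Vmax. The two points give (1/[S], 1/v) = (1.481, 0.05348) and (0.1220, 0.01497).
Slope = (0.05348 − 0.01497)/(1.481 − 0.1220) = 0.02832; intercept = 0.05348 − 0.02832×1.481 = 0.01152.
Vmax = 1/intercept = 86.8 μM/s; Km = slope × Vmax = 0.02832 × 86.8 = 2.46 µM.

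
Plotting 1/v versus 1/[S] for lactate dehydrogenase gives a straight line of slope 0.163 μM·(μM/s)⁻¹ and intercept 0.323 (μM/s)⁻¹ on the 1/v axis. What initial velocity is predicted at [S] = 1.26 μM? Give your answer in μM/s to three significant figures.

2.21 μM/s

The y-intercept is 1/Vmax, so Vmax = 1/0.323 = 3.10 μM/s.
The slope is Km/Vmax, so Km = 0.163 × 3.10 = 0.505 μM.
Then v = 3.10 × 1.26/(0.505 + 1.26) = 2.21 μM/s.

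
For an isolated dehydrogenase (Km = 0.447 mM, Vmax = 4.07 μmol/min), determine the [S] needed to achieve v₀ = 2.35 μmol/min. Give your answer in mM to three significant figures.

Rearranging v = Vmax[S]/(Km+[S]) gives [S] = Km·v/(Vmax − v).
[S] = 0.447 × 2.35 / (4.07 − 2.35) = 1.050/1.720 = 0.611 mM.

0.611 mM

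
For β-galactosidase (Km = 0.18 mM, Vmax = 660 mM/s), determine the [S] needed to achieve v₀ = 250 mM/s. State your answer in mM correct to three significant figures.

0.110 mM

Rearranging v = Vmax[S]/(Km+[S]) gives [S] = Km·v/(Vmax − v).
[S] = 0.18 × 250 / (660 − 250) = 45.00/410.0 = 0.110 mM.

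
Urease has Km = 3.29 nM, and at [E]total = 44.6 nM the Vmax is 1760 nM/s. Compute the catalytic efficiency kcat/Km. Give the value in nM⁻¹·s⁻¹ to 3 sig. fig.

12.0 nM⁻¹·s⁻¹

kcat = Vmax/[E]total = 1760/44.6 = 39.5 s⁻¹.
kcat/Km = 39.5/3.29 = 12.0 nM⁻¹·s⁻¹.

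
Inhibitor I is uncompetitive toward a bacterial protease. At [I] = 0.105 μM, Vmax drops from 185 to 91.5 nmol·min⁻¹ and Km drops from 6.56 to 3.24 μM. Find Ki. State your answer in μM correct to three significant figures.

Uncompetitive: Vmax,app = Vmax/α (and Km,app = Km/α) with α = 1 + [I]/Ki.
α = Vmax/Vmax,app = 185/91.5 = 2.022.
Ki = [I]/(α − 1) = 0.105/1.022 = 0.103 μM.

0.103 μM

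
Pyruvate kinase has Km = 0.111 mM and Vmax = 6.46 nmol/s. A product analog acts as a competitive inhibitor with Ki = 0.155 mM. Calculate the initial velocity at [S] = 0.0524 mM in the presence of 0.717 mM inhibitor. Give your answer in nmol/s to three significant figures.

α = 1 + [I]/Ki = 1 + 0.717/0.155 = 5.626.
For a competitive inhibitor, Vmax is unchanged and the apparent Km becomes α·Km: Km,app = 0.624 mM, Vmax,app = 6.46 nmol/s.
v = Vmax,app·[S]/(Km,app + [S]) = 6.46 × 0.0524/(0.624 + 0.0524) = 0.500 nmol/s.

0.500 nmol/s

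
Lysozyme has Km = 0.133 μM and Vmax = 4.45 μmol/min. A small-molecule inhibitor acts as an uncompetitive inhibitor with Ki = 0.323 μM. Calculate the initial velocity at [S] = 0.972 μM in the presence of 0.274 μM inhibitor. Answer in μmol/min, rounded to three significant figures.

With α = 1 + [I]/Ki = 1 + 0.274/0.323 = 1.848, the uncompetitive rate law is v = (Vmax/α)·[S] / (Km/α + [S]).
v = (4.45/1.848)×0.972 / (0.133/1.848 + 0.972) = 2.340/1.044 = 2.24 μmol/min.

2.24 μmol/min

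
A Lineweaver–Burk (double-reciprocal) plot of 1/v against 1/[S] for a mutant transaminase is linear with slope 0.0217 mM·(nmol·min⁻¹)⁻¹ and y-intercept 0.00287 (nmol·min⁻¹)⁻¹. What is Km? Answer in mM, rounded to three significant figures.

y-intercept = 1/Vmax ⇒ Vmax = 348 nmol·min⁻¹; slope = Km/Vmax ⇒ Km = slope × Vmax.
Km = 0.0217 × 348 = 7.56 mM.

7.56 mM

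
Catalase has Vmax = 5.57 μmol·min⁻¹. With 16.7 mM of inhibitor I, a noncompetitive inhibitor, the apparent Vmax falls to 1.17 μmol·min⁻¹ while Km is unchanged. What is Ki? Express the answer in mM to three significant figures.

Noncompetitive: Vmax,app = Vmax/α with α = 1 + [I]/Ki.
α = Vmax/Vmax,app = 5.57/1.17 = 4.761.
Ki = [I]/(α − 1) = 16.7/3.761 = 4.44 mM.

4.44 mM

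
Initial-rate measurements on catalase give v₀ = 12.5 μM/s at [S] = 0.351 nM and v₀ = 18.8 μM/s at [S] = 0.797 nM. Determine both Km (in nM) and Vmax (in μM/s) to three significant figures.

Km = 0.524 nM; Vmax = 31.2 μM/s

From v = Vmax[S]/(Km+[S]), each point gives Vmax = v(Km+[S])/[S].
Equating: 12.5(Km+0.351)/0.351 = 18.8(Km+0.797)/0.797.
35.61·Km + 12.5 = 23.59·Km + 18.8, so (35.61 − 23.59)·Km = 18.8 − 12.5.
Km = 6.300/12.02 = 0.524 nM; then Vmax = 12.5(0.524+0.351)/0.351 = 31.2 μM/s.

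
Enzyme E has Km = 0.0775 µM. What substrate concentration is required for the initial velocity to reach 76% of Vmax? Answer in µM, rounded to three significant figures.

v/Vmax = [S]/(Km+[S]) = 0.76, so [S] = Km·0.76/(1 − 0.76) = 0.0775 × 3.167.
[S] = 0.245 µM.

0.245 µM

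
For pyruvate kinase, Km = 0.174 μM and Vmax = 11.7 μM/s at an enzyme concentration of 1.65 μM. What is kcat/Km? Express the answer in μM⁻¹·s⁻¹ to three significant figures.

40.8 μM⁻¹·s⁻¹

kcat = Vmax/[E]total = 11.7/1.65 = 7.09 s⁻¹.
kcat/Km = 7.09/0.174 = 40.8 μM⁻¹·s⁻¹.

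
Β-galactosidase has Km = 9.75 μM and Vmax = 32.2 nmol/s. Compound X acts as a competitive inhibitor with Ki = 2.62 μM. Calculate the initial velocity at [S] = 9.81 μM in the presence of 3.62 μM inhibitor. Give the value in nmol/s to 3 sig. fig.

With α = 1 + [I]/Ki = 1 + 3.62/2.62 = 2.382, the competitive rate law is v = Vmax[S] / (αKm + [S]).
v = 32.2×9.81 / (2.382×9.75 + 9.81) = 315.9/33.03 = 9.56 nmol/s.

9.56 nmol/s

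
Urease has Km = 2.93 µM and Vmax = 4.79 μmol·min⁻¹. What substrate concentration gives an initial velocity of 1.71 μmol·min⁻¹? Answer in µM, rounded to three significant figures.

Rearranging v = Vmax[S]/(Km+[S]) gives [S] = Km·v/(Vmax − v).
[S] = 2.93 × 1.71 / (4.79 − 1.71) = 5.010/3.080 = 1.63 µM.

1.63 µM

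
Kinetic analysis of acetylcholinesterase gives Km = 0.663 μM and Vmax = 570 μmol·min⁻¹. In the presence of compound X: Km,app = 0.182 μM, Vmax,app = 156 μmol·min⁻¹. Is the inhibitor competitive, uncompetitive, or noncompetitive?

uncompetitive

Both Km and Vmax decrease by the same factor (~3.65-fold) — characteristic of uncompetitive inhibition.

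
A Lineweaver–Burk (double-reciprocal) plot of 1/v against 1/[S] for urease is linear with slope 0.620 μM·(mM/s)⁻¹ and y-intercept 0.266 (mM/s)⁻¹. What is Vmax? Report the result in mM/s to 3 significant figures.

3.76 mM/s

The y-intercept of a Lineweaver–Burk plot equals 1/Vmax, so Vmax = 1/0.266 = 3.76 mM/s.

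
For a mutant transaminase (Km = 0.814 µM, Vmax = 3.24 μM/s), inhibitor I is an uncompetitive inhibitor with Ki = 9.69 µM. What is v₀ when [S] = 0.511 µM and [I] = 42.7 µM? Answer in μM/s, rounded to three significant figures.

0.463 μM/s

With α = 1 + [I]/Ki = 1 + 42.7/9.69 = 5.407, the uncompetitive rate law is v = (Vmax/α)·[S] / (Km/α + [S]).
v = (3.24/5.407)×0.511 / (0.814/5.407 + 0.511) = 0.3062/0.6616 = 0.463 μM/s.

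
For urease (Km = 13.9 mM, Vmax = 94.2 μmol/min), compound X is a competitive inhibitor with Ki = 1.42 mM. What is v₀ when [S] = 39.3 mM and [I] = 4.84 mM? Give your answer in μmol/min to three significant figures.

With α = 1 + [I]/Ki = 1 + 4.84/1.42 = 4.408, the competitive rate law is v = Vmax[S] / (αKm + [S]).
v = 94.2×39.3 / (4.408×13.9 + 39.3) = 3702/100.6 = 36.8 μmol/min.

36.8 μmol/min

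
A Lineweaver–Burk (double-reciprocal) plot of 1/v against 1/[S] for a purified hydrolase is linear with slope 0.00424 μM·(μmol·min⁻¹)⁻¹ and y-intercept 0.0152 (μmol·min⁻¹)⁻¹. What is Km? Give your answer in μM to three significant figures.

y-intercept = 1/Vmax ⇒ Vmax = 65.8 μmol·min⁻¹; slope = Km/Vmax ⇒ Km = slope × Vmax.
Km = 0.00424 × 65.8 = 0.279 μM.

0.279 μM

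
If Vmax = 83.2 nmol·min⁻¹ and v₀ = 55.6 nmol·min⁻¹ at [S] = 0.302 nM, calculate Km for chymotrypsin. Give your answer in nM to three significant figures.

From v = Vmax[S]/(Km+[S]), Km = [S](Vmax − v)/v.
Km = 0.302 × (83.2 − 55.6) / 55.6 = 8.335/55.6 = 0.150 nM.

0.150 nM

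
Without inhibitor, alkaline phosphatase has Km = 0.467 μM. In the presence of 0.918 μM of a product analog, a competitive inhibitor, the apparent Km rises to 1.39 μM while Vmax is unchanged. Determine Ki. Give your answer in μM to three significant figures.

Competitive: Km,app = α·Km with α = 1 + [I]/Ki.
α = Km,app/Km = 1.39/0.467 = 2.976.
Ki = [I]/(α − 1) = 0.918/1.976 = 0.464 μM.

0.464 μM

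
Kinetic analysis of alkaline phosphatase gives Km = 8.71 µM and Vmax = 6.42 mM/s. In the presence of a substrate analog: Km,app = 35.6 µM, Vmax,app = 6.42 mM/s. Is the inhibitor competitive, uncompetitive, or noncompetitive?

Km increases (8.71 → 35.6 µM) while Vmax is unchanged — the hallmark of competitive inhibition.

competitive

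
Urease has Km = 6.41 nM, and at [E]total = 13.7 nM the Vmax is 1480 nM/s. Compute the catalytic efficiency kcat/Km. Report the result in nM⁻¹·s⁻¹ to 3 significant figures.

kcat = Vmax/[E]total = 1480/13.7 = 108 s⁻¹.
kcat/Km = 108/6.41 = 16.9 nM⁻¹·s⁻¹.

16.9 nM⁻¹·s⁻¹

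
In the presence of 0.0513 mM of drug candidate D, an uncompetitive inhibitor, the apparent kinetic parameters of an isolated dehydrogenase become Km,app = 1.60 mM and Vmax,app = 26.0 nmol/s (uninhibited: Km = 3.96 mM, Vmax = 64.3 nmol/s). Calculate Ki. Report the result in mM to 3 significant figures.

Uncompetitive: Vmax,app = Vmax/α (and Km,app = Km/α) with α = 1 + [I]/Ki.
α = Vmax/Vmax,app = 64.3/26.0 = 2.473.
Ki = [I]/(α − 1) = 0.0513/1.473 = 0.0348 mM.

0.0348 mM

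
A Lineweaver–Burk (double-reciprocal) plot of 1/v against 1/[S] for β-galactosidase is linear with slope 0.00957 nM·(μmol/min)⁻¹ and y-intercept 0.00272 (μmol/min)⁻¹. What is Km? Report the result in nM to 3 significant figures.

y-intercept = 1/Vmax ⇒ Vmax = 368 μmol/min; slope = Km/Vmax ⇒ Km = slope × Vmax.
Km = 0.00957 × 368 = 3.52 nM.

3.52 nM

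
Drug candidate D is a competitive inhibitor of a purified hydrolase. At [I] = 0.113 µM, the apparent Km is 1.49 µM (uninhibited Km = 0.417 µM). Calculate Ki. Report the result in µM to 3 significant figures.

0.0439 µM

Competitive: Km,app = α·Km with α = 1 + [I]/Ki.
α = Km,app/Km = 1.49/0.417 = 3.573.
Since α = 1 + [I]/Ki, [I]/Ki = 3.573 − 1 = 2.573 and Ki = 0.113/2.573 = 0.0439 µM.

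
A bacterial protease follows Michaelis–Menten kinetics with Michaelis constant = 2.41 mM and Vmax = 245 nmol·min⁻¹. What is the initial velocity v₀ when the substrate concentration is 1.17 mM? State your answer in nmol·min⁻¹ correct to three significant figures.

80.1 nmol·min⁻¹

v = Vmax·[S]/(Km + [S]) = 245 × 1.17 / (2.41 + 1.17)
  = 286.6 / 3.580 = 80.1 nmol·min⁻¹.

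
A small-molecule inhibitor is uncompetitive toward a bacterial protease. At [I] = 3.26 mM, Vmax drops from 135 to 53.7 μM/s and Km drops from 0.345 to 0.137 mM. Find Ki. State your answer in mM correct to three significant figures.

Uncompetitive: Vmax,app = Vmax/α (and Km,app = Km/α) with α = 1 + [I]/Ki.
α = Vmax/Vmax,app = 135/53.7 = 2.514.
Since α = 1 + [I]/Ki, [I]/Ki = 2.514 − 1 = 1.514 and Ki = 3.26/1.514 = 2.15 mM.

2.15 mM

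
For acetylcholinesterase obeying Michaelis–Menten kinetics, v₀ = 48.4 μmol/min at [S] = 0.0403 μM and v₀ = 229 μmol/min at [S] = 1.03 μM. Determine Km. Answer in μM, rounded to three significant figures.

0.185 μM

From v = Vmax[S]/(Km+[S]), each point gives Vmax = v(Km+[S])/[S].
Equating: 48.4(Km+0.0403)/0.0403 = 229(Km+1.03)/1.03.
1201·Km + 48.4 = 222.3·Km + 229, so (1201 − 222.3)·Km = 229 − 48.4.
Km = 180.6/978.7 = 0.185 μM; then Vmax = 48.4(0.185+0.0403)/0.0403 = 270 μmol/min.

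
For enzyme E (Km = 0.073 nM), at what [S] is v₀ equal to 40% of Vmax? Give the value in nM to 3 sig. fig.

v/Vmax = [S]/(Km+[S]) = 0.4, so [S] = Km·0.4/(1 − 0.4) = 0.073 × 0.6667.
[S] = 0.0487 nM.

0.0487 nM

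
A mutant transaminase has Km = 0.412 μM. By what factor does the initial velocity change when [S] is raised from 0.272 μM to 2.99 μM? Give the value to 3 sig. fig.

2.21

The fractional saturations are [S]/(Km+[S]) = 0.272/0.6840 = 0.3977 and 2.99/3.402 = 0.8789.
v₂/v₁ is just their ratio: 0.8789/0.3977 = 2.21.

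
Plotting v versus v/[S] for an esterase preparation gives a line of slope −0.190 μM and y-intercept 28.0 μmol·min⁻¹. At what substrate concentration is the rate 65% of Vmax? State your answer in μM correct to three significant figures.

The Eadie–Hofstee slope gives Km = 0.190 μM (slope = −Km).
v/Vmax = [S]/(Km+[S]) = 0.65 ⇒ [S] = Km·0.65/(1−0.65) = 0.190 × 1.857 = 0.353 μM.

0.353 μM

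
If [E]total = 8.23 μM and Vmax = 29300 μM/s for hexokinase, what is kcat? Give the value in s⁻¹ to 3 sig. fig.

3560 s⁻¹

kcat = Vmax/[E]total = 29300 μM/s / 8.23 μM = 3560 s⁻¹.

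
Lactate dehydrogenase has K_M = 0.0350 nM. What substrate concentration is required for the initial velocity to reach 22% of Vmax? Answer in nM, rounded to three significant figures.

v/Vmax = [S]/(Km+[S]) = 0.22, so [S] = Km·0.22/(1 − 0.22) = 0.0350 × 0.2821.
[S] = 0.00987 nM.

0.00987 nM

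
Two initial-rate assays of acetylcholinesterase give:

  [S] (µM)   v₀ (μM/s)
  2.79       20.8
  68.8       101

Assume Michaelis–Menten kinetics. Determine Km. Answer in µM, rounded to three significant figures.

From v = Vmax[S]/(Km+[S]), each point gives Vmax = v(Km+[S])/[S].
Equating: 20.8(Km+2.79)/2.79 = 101(Km+68.8)/68.8.
7.455·Km + 20.8 = 1.468·Km + 101, so (7.455 − 1.468)·Km = 101 − 20.8.
Km = 80.20/5.987 = 13.4 µM; then Vmax = 20.8(13.4+2.79)/2.79 = 121 μM/s.

13.4 µM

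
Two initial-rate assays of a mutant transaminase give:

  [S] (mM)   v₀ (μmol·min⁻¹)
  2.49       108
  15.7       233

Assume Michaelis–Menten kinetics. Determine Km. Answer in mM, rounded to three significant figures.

In reciprocal form, 1/v = (Km/Vmax)·(1/[S]) + 1/Vmax. The two points give (1/[S], 1/v) = (0.4016, 0.009259) and (0.06369, 0.004292).
Slope = (0.009259 − 0.004292)/(0.4016 − 0.06369) = 0.01470; intercept = 0.009259 − 0.01470×0.4016 = 0.003356.
Vmax = 1/intercept = 298 μmol·min⁻¹; Km = slope × Vmax = 0.01470 × 298 = 4.38 mM.

4.38 mM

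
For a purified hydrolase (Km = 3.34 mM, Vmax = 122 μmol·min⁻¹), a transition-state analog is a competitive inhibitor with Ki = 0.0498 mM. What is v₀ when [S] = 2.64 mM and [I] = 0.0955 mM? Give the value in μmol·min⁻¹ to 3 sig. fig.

26.0 μmol·min⁻¹

α = 1 + [I]/Ki = 1 + 0.0955/0.0498 = 2.918.
For a competitive inhibitor, Vmax is unchanged and the apparent Km becomes α·Km: Km,app = 9.75 mM, Vmax,app = 122 μmol·min⁻¹.
v = Vmax,app·[S]/(Km,app + [S]) = 122 × 2.64/(9.75 + 2.64) = 26.0 μmol·min⁻¹.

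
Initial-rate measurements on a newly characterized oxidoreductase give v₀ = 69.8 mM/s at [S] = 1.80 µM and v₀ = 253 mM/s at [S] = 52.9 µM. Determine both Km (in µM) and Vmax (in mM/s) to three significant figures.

In reciprocal form, 1/v = (Km/Vmax)·(1/[S]) + 1/Vmax. The two points give (1/[S], 1/v) = (0.5556, 0.01433) and (0.01890, 0.003953).
Slope = (0.01433 − 0.003953)/(0.5556 − 0.01890) = 0.01933; intercept = 0.01433 − 0.01933×0.5556 = 0.003587.
Vmax = 1/intercept = 279 mM/s; Km = slope × Vmax = 0.01933 × 279 = 5.39 µM.

Km = 5.39 µM; Vmax = 279 mM/s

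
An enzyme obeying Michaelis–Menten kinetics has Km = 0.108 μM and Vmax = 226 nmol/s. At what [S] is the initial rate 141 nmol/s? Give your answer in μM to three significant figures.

Rearranging v = Vmax[S]/(Km+[S]) gives [S] = Km·v/(Vmax − v).
[S] = 0.108 × 141 / (226 − 141) = 15.23/85.00 = 0.179 μM.

0.179 μM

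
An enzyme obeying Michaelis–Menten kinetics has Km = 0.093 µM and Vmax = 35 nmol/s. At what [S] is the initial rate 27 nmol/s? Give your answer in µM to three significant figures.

The required fractional saturation is v/Vmax = 27/35 = 0.7714.
Then [S]/(Km+[S]) = 0.7714 ⇒ [S] = 0.093 × 0.7714/(1 − 0.7714) = 0.314 µM.

0.314 µM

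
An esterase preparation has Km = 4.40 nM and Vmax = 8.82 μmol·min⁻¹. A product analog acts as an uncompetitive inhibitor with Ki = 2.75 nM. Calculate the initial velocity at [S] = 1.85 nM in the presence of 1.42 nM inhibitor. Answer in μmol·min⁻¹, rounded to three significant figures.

2.26 μmol·min⁻¹

With α = 1 + [I]/Ki = 1 + 1.42/2.75 = 1.516, the uncompetitive rate law is v = (Vmax/α)·[S] / (Km/α + [S]).
v = (8.82/1.516)×1.85 / (4.40/1.516 + 1.85) = 10.76/4.752 = 2.26 μmol·min⁻¹.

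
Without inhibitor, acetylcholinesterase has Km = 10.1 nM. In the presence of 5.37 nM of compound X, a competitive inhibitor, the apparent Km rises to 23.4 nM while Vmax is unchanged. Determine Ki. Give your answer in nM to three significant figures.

Competitive: Km,app = α·Km with α = 1 + [I]/Ki.
α = Km,app/Km = 23.4/10.1 = 2.317.
Since α = 1 + [I]/Ki, [I]/Ki = 2.317 − 1 = 1.317 and Ki = 5.37/1.317 = 4.08 nM.

4.08 nM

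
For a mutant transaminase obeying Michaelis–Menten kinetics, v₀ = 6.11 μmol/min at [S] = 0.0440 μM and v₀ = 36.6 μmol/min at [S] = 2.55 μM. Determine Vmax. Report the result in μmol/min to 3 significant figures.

In reciprocal form, 1/v = (Km/Vmax)·(1/[S]) + 1/Vmax. The two points give (1/[S], 1/v) = (22.73, 0.1637) and (0.3922, 0.02732).
Slope = (0.1637 − 0.02732)/(22.73 − 0.3922) = 0.006104; intercept = 0.1637 − 0.006104×22.73 = 0.02493.
Vmax = 1/intercept = 40.1 μmol/min; Km = slope × Vmax = 0.006104 × 40.1 = 0.245 μM.

40.1 μmol/min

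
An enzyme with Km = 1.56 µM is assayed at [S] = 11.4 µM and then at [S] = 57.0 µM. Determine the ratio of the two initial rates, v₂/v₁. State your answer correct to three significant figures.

Since Vmax cancels, v₂/v₁ = [S]₂(Km+[S]₁) / [S]₁(Km+[S]₂).
= 57.0×(1.56+11.4) / (11.4×(1.56+57.0)) = 738.7/667.6 = 1.11.

1.11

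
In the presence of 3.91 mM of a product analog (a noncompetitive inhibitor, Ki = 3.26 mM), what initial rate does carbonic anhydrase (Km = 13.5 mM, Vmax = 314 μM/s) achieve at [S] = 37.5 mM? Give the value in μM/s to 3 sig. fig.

105 μM/s

α = 1 + [I]/Ki = 1 + 3.91/3.26 = 2.199.
For a noncompetitive inhibitor, Vmax is reduced to Vmax/α while Km is unchanged: Km,app = 13.5 mM, Vmax,app = 143 μM/s.
v = Vmax,app·[S]/(Km,app + [S]) = 143 × 37.5/(13.5 + 37.5) = 105 μM/s.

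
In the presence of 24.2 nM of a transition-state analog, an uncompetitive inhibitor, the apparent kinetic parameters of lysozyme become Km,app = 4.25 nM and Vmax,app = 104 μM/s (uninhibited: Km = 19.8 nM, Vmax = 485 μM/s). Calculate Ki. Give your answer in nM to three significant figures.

Uncompetitive: Vmax,app = Vmax/α (and Km,app = Km/α) with α = 1 + [I]/Ki.
α = Vmax/Vmax,app = 485/104 = 4.663.
Ki = [I]/(α − 1) = 24.2/3.663 = 6.61 nM.

6.61 nM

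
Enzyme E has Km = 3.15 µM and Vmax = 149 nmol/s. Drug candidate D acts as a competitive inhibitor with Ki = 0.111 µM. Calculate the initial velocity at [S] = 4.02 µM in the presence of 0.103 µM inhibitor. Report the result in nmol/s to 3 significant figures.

59.3 nmol/s

With α = 1 + [I]/Ki = 1 + 0.103/0.111 = 1.928, the competitive rate law is v = Vmax[S] / (αKm + [S]).
v = 149×4.02 / (1.928×3.15 + 4.02) = 599.0/10.09 = 59.3 nmol/s.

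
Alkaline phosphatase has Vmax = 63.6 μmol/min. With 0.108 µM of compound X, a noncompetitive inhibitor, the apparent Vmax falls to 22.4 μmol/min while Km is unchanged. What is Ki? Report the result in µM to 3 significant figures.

Noncompetitive: Vmax,app = Vmax/α with α = 1 + [I]/Ki.
α = Vmax/Vmax,app = 63.6/22.4 = 2.839.
Ki = [I]/(α − 1) = 0.108/1.839 = 0.0587 µM.

0.0587 µM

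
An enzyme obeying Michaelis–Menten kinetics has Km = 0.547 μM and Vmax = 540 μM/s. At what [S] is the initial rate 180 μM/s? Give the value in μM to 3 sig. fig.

The required fractional saturation is v/Vmax = 180/540 = 0.3333.
Then [S]/(Km+[S]) = 0.3333 ⇒ [S] = 0.547 × 0.3333/(1 − 0.3333) = 0.274 μM.

0.274 μM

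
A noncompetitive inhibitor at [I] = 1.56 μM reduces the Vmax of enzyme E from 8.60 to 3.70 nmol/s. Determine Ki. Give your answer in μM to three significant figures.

Noncompetitive: Vmax,app = Vmax/α with α = 1 + [I]/Ki.
α = Vmax/Vmax,app = 8.60/3.70 = 2.324.
Ki = [I]/(α − 1) = 1.56/1.324 = 1.18 μM.

1.18 μM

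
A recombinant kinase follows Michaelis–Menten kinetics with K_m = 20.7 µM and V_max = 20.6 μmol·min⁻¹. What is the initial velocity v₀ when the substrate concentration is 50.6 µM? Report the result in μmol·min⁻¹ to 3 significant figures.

v = Vmax·[S]/(Km + [S]) = 20.6 × 50.6 / (20.7 + 50.6)
  = 1042 / 71.30 = 14.6 μmol·min⁻¹.

14.6 μmol·min⁻¹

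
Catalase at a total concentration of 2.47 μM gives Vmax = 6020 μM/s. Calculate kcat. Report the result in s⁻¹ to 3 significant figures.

kcat = Vmax/[E]total = 6020 μM/s / 2.47 μM = 2440 s⁻¹.

2440 s⁻¹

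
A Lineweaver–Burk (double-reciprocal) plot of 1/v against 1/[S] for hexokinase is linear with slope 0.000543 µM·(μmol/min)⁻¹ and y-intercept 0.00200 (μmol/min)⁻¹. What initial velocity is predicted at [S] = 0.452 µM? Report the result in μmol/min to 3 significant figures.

312 μmol/min

The y-intercept is 1/Vmax, so Vmax = 1/0.00200 = 500 μmol/min.
The slope is Km/Vmax, so Km = 0.000543 × 500 = 0.271 µM.
Then v = 500 × 0.452/(0.271 + 0.452) = 312 μmol/min.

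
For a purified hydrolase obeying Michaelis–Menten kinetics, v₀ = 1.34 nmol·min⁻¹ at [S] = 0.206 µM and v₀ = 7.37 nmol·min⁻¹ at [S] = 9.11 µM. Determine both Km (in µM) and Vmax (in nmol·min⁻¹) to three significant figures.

Km = 1.06 µM; Vmax = 8.23 nmol·min⁻¹

In reciprocal form, 1/v = (Km/Vmax)·(1/[S]) + 1/Vmax. The two points give (1/[S], 1/v) = (4.854, 0.7463) and (0.1098, 0.1357).
Slope = (0.7463 − 0.1357)/(4.854 − 0.1098) = 0.1287; intercept = 0.7463 − 0.1287×4.854 = 0.1216.
Vmax = 1/intercept = 8.23 nmol·min⁻¹; Km = slope × Vmax = 0.1287 × 8.23 = 1.06 µM.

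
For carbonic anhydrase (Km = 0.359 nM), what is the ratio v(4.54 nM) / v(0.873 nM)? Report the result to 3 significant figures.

Since Vmax cancels, v₂/v₁ = [S]₂(Km+[S]₁) / [S]₁(Km+[S]₂).
= 4.54×(0.359+0.873) / (0.873×(0.359+4.54)) = 5.593/4.277 = 1.31.

1.31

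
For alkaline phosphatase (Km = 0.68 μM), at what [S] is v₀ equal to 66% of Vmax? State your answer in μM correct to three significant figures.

v/Vmax = [S]/(Km+[S]) = 0.66, so [S] = Km·0.66/(1 − 0.66) = 0.68 × 1.941.
[S] = 1.32 μM.

1.32 μM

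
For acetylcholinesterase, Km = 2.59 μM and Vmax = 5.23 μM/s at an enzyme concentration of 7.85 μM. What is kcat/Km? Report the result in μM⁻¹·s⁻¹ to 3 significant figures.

0.257 μM⁻¹·s⁻¹

kcat = Vmax/[E]total = 5.23/7.85 = 0.666 s⁻¹.
kcat/Km = 0.666/2.59 = 0.257 μM⁻¹·s⁻¹.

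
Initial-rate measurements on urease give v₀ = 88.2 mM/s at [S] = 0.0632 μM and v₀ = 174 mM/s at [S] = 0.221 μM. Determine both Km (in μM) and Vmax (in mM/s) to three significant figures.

Km = 0.141 μM; Vmax = 285 mM/s

In reciprocal form, 1/v = (Km/Vmax)·(1/[S]) + 1/Vmax. The two points give (1/[S], 1/v) = (15.82, 0.01134) and (4.525, 0.005747).
Slope = (0.01134 − 0.005747)/(15.82 − 4.525) = 0.0004948; intercept = 0.01134 − 0.0004948×15.82 = 0.003508.
Vmax = 1/intercept = 285 mM/s; Km = slope × Vmax = 0.0004948 × 285 = 0.141 μM.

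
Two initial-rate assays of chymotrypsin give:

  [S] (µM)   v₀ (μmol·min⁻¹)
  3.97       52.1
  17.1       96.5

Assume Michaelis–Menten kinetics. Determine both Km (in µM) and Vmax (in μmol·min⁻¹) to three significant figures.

Km = 5.94 µM; Vmax = 130 μmol·min⁻¹

In reciprocal form, 1/v = (Km/Vmax)·(1/[S]) + 1/Vmax. The two points give (1/[S], 1/v) = (0.2519, 0.01919) and (0.05848, 0.01036).
Slope = (0.01919 − 0.01036)/(0.2519 − 0.05848) = 0.04566; intercept = 0.01919 − 0.04566×0.2519 = 0.007692.
Vmax = 1/intercept = 130 μmol·min⁻¹; Km = slope × Vmax = 0.04566 × 130 = 5.94 µM.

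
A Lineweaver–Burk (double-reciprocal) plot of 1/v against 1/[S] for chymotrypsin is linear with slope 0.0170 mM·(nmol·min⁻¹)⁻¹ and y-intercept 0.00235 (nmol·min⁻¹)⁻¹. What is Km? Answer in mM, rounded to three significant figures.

y-intercept = 1/Vmax ⇒ Vmax = 426 nmol·min⁻¹; slope = Km/Vmax ⇒ Km = slope × Vmax.
Km = 0.0170 × 426 = 7.23 mM.

7.23 mM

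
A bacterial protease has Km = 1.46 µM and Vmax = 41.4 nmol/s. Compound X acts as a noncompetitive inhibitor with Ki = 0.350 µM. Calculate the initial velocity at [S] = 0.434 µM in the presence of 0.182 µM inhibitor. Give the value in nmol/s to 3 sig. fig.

With α = 1 + [I]/Ki = 1 + 0.182/0.350 = 1.520, the noncompetitive rate law is v = (Vmax/α)·[S] / (Km + [S]).
v = (41.4/1.520)×0.434 / (1.46 + 0.434) = 11.82/1.894 = 6.24 nmol/s.

6.24 nmol/s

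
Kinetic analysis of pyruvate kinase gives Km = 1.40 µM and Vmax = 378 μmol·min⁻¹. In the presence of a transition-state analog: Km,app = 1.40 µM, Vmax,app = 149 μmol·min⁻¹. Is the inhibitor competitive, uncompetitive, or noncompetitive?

Vmax decreases (378 → 149 μmol·min⁻¹) while Km is unchanged — pure noncompetitive inhibition.

noncompetitive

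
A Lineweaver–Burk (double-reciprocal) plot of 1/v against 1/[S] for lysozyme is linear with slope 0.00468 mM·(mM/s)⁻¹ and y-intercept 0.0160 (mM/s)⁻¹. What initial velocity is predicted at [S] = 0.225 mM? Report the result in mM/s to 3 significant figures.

27.2 mM/s

The y-intercept is 1/Vmax, so Vmax = 1/0.0160 = 62.5 mM/s.
The slope is Km/Vmax, so Km = 0.00468 × 62.5 = 0.292 mM.
Then v = 62.5 × 0.225/(0.292 + 0.225) = 27.2 mM/s.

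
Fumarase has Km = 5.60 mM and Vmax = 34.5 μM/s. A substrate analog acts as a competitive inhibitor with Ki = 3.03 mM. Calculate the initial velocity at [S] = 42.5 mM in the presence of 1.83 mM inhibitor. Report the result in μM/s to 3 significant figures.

28.5 μM/s

With α = 1 + [I]/Ki = 1 + 1.83/3.03 = 1.604, the competitive rate law is v = Vmax[S] / (αKm + [S]).
v = 34.5×42.5 / (1.604×5.60 + 42.5) = 1466/51.48 = 28.5 μM/s.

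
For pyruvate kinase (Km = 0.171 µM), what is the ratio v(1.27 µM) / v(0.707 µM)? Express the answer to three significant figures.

1.09

The fractional saturations are [S]/(Km+[S]) = 0.707/0.8780 = 0.8052 and 1.27/1.441 = 0.8813.
v₂/v₁ is just their ratio: 0.8813/0.8052 = 1.09.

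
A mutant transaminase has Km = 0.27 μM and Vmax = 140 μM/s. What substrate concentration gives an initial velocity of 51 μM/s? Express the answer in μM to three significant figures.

Rearranging v = Vmax[S]/(Km+[S]) gives [S] = Km·v/(Vmax − v).
[S] = 0.27 × 51 / (140 − 51) = 13.77/89.00 = 0.155 μM.

0.155 μM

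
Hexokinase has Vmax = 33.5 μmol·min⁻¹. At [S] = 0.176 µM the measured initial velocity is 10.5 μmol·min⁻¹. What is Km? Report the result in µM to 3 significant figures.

0.386 µM

v/Vmax = 10.5/33.5 = 0.3134 = [S]/(Km+[S]).
So Km + [S] = [S]/0.3134 = 0.5615 µM, giving Km = 0.5615 − 0.176 = 0.386 µM.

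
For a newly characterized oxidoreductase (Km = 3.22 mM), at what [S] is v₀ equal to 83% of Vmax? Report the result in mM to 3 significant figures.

v/Vmax = [S]/(Km+[S]) = 0.83, so [S] = Km·0.83/(1 − 0.83) = 3.22 × 4.882.
[S] = 15.7 mM.

15.7 mM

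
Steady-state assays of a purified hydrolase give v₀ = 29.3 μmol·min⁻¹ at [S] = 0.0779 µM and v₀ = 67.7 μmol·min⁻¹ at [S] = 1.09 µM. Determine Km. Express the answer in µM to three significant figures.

From v = Vmax[S]/(Km+[S]), each point gives Vmax = v(Km+[S])/[S].
Equating: 29.3(Km+0.0779)/0.0779 = 67.7(Km+1.09)/1.09.
376.1·Km + 29.3 = 62.11·Km + 67.7, so (376.1 − 62.11)·Km = 67.7 − 29.3.
Km = 38.40/314.0 = 0.122 µM; then Vmax = 29.3(0.122+0.0779)/0.0779 = 75.3 μmol·min⁻¹.

0.122 µM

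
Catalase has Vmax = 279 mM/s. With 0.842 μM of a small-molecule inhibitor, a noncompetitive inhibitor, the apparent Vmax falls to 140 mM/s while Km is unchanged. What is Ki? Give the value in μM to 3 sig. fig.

0.848 μM

Noncompetitive: Vmax,app = Vmax/α with α = 1 + [I]/Ki.
α = Vmax/Vmax,app = 279/140 = 1.993.
Ki = [I]/(α − 1) = 0.842/0.9929 = 0.848 μM.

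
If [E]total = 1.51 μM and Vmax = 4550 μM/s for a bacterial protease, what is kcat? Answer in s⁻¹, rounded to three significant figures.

3010 s⁻¹

kcat = Vmax/[E]total = 4550 μM/s / 1.51 μM = 3010 s⁻¹.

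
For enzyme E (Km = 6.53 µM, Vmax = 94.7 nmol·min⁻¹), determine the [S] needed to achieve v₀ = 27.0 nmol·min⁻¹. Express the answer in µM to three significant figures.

2.60 µM

The required fractional saturation is v/Vmax = 27.0/94.7 = 0.2851.
Then [S]/(Km+[S]) = 0.2851 ⇒ [S] = 6.53 × 0.2851/(1 − 0.2851) = 2.60 µM.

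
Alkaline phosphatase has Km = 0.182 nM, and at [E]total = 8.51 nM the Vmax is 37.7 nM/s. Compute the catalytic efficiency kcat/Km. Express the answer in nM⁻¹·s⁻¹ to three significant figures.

kcat = Vmax/[E]total = 37.7/8.51 = 4.43 s⁻¹.
kcat/Km = 4.43/0.182 = 24.3 nM⁻¹·s⁻¹.

24.3 nM⁻¹·s⁻¹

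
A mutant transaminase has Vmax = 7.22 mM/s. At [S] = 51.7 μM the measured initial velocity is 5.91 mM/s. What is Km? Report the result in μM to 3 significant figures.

v/Vmax = 5.91/7.22 = 0.8186 = [S]/(Km+[S]).
So Km + [S] = [S]/0.8186 = 63.16 μM, giving Km = 63.16 − 51.7 = 11.5 μM.

11.5 μM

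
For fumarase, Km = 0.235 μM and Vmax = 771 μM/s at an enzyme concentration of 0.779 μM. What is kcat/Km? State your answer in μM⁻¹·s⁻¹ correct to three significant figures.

kcat = Vmax/[E]total = 771/0.779 = 990 s⁻¹.
kcat/Km = 990/0.235 = 4210 μM⁻¹·s⁻¹.

4210 μM⁻¹·s⁻¹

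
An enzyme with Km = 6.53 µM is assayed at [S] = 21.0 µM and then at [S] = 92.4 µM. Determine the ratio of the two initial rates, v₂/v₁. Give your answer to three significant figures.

1.22

The fractional saturations are [S]/(Km+[S]) = 21.0/27.53 = 0.7628 and 92.4/98.93 = 0.9340.
v₂/v₁ is just their ratio: 0.9340/0.7628 = 1.22.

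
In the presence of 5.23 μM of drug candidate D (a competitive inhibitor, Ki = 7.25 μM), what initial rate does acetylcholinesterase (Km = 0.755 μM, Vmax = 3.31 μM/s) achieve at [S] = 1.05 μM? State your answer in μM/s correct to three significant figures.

With α = 1 + [I]/Ki = 1 + 5.23/7.25 = 1.721, the competitive rate law is v = Vmax[S] / (αKm + [S]).
v = 3.31×1.05 / (1.721×0.755 + 1.05) = 3.476/2.350 = 1.48 μM/s.

1.48 μM/s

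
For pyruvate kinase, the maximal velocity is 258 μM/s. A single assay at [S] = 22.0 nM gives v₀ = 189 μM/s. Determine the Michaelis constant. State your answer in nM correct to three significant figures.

From v = Vmax[S]/(Km+[S]), Km = [S](Vmax − v)/v.
Km = 22.0 × (258 − 189) / 189 = 1518/189 = 8.03 nM.

8.03 nM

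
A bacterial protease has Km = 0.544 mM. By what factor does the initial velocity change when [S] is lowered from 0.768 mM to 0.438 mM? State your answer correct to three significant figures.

Since Vmax cancels, v₂/v₁ = [S]₂(Km+[S]₁) / [S]₁(Km+[S]₂).
= 0.438×(0.544+0.768) / (0.768×(0.544+0.438)) = 0.5747/0.7542 = 0.762.

0.762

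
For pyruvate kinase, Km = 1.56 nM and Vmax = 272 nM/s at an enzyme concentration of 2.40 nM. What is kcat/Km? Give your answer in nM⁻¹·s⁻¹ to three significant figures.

72.6 nM⁻¹·s⁻¹

kcat = Vmax/[E]total = 272/2.40 = 113 s⁻¹.
kcat/Km = 113/1.56 = 72.6 nM⁻¹·s⁻¹.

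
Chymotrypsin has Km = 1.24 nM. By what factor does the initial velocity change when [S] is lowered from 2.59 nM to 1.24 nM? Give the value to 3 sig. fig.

The fractional saturations are [S]/(Km+[S]) = 2.59/3.830 = 0.6762 and 1.24/2.480 = 0.5000.
v₂/v₁ is just their ratio: 0.5000/0.6762 = 0.739.

0.739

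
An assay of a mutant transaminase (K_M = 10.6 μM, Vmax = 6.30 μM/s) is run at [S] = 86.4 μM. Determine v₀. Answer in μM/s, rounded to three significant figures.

[S]/(Km+[S]) = 86.4/97.00 = 0.8907, the fractional saturation.
v = 0.8907 × Vmax = 0.8907 × 6.30 = 5.61 μM/s.

5.61 μM/s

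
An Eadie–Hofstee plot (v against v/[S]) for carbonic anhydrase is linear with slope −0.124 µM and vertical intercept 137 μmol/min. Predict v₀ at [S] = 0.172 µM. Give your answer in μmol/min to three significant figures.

In the Eadie–Hofstee form v = Vmax − Km·(v/[S]), the slope is −Km and the intercept is Vmax, so Km = 0.124 µM and Vmax = 137 μmol/min.
v = 137 × 0.172/(0.124 + 0.172) = 79.6 μmol/min.

79.6 μmol/min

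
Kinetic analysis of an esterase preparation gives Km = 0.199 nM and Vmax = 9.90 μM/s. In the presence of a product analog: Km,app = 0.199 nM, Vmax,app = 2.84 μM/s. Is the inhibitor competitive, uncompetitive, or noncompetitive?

noncompetitive

Vmax decreases (9.90 → 2.84 μM/s) while Km is unchanged — pure noncompetitive inhibition.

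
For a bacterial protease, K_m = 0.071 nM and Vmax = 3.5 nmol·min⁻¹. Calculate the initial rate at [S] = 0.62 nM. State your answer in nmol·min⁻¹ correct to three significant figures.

[S]/(Km+[S]) = 0.62/0.6910 = 0.8973, the fractional saturation.
v = 0.8973 × Vmax = 0.8973 × 3.5 = 3.14 nmol·min⁻¹.

3.14 nmol·min⁻¹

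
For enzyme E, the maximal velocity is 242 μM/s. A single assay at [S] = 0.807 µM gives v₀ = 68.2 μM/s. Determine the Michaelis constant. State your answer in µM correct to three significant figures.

v/Vmax = 68.2/242 = 0.2818 = [S]/(Km+[S]).
So Km + [S] = [S]/0.2818 = 2.864 µM, giving Km = 2.864 − 0.807 = 2.06 µM.

2.06 µM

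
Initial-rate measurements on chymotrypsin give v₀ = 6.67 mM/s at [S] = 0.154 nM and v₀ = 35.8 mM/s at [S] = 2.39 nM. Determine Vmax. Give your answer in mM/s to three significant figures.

From v = Vmax[S]/(Km+[S]), each point gives Vmax = v(Km+[S])/[S].
Equating: 6.67(Km+0.154)/0.154 = 35.8(Km+2.39)/2.39.
43.31·Km + 6.67 = 14.98·Km + 35.8, so (43.31 − 14.98)·Km = 35.8 − 6.67.
Km = 29.13/28.33 = 1.03 nM; then Vmax = 6.67(1.03+0.154)/0.154 = 51.2 mM/s.

51.2 mM/s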